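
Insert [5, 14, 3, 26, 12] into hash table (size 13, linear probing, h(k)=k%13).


Insertions: 5->slot 5; 14->slot 1; 3->slot 3; 26->slot 0; 12->slot 12
Table: [26, 14, None, 3, None, 5, None, None, None, None, None, None, 12]


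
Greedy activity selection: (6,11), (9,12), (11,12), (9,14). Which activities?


Greedy: pick earliest-ending, then skip overlaps.
Selected (2 activities): [(6, 11), (11, 12)]


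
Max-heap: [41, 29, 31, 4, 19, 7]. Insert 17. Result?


Append 17: [41, 29, 31, 4, 19, 7, 17]
Bubble up: no swaps needed
Result: [41, 29, 31, 4, 19, 7, 17]


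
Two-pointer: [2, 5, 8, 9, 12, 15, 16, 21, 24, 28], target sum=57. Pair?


Two pointers: lo=0, hi=9
No pair sums to 57


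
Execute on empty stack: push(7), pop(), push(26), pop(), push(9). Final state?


push(7) -> [7]
pop() returns 7 -> []
push(26) -> [26]
pop() returns 26 -> []
push(9) -> [9]
Final stack (bottom to top): [9]


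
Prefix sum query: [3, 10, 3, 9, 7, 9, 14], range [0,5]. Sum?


Prefix sums: [0, 3, 13, 16, 25, 32, 41, 55]
Sum[0..5] = prefix[6] - prefix[0] = 41 - 0 = 41


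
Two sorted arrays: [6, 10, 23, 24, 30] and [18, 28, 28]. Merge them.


Compare heads, take smaller each step.
Merged: [6, 10, 18, 23, 24, 28, 28, 30]


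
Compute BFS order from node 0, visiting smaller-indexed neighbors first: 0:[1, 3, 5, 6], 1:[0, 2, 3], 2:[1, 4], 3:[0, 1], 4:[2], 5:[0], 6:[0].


BFS queue: start with [0]
Visit order: [0, 1, 3, 5, 6, 2, 4]


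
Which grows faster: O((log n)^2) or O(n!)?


polylogarithmic grows slower than factorial
O((log n)^2) is asymptotically smaller; O(n!) grows faster


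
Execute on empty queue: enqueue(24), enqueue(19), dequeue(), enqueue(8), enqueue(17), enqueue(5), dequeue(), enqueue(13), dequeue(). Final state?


enqueue(24) -> [24]
enqueue(19) -> [24, 19]
dequeue() returns 24 -> [19]
enqueue(8) -> [19, 8]
enqueue(17) -> [19, 8, 17]
enqueue(5) -> [19, 8, 17, 5]
dequeue() returns 19 -> [8, 17, 5]
enqueue(13) -> [8, 17, 5, 13]
dequeue() returns 8 -> [17, 5, 13]
Final queue (front to back): [17, 5, 13]


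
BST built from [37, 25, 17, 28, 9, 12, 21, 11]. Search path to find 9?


BST root = 37
Search for 9: compare at each node
Path: [37, 25, 17, 9]


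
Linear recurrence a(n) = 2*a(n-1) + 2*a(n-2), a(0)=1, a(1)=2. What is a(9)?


Build bottom-up:
...a(7)=896, a(8)=2448, a(9)=2*2448+2*896=6688


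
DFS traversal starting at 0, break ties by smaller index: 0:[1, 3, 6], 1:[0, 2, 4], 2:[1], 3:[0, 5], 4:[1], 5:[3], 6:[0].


DFS stack-based: start with [0]
Visit order: [0, 1, 2, 4, 3, 5, 6]


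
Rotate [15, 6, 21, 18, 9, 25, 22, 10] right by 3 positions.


Right rotate by 3: [25, 22, 10, 15, 6, 21, 18, 9]


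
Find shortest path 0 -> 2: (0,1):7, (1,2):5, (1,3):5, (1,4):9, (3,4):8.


Dijkstra from 0:
Distances: {0: 0, 1: 7, 2: 12, 3: 12, 4: 16}
Shortest distance to 2 = 12, path = [0, 1, 2]


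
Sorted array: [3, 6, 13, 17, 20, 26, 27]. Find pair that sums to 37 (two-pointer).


Two pointers: lo=0, hi=6
Found pair: (17, 20) summing to 37


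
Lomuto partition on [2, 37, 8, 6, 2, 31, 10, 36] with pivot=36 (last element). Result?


Elements <= 36 go left of pivot.
Result: [2, 8, 6, 2, 31, 10, 36, 37], pivot at index 6


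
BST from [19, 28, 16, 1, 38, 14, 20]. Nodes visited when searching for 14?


BST root = 19
Search for 14: compare at each node
Path: [19, 16, 1, 14]


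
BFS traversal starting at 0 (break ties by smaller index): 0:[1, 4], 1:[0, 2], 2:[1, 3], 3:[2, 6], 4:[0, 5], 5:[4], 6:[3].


BFS queue: start with [0]
Visit order: [0, 1, 4, 2, 5, 3, 6]


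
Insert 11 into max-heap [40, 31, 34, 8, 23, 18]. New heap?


Append 11: [40, 31, 34, 8, 23, 18, 11]
Bubble up: no swaps needed
Result: [40, 31, 34, 8, 23, 18, 11]


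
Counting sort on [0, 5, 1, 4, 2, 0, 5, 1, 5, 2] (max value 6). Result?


Count array: [2, 2, 2, 0, 1, 3, 0]
Reconstruct: [0, 0, 1, 1, 2, 2, 4, 5, 5, 5]


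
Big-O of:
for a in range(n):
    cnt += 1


Per nesting level: O(n) = O(n)
Complexity: O(n)


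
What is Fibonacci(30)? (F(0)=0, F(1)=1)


F(n)=F(n-1)+F(n-2)
...F(28)=317811, F(29)=514229, F(30)=832040


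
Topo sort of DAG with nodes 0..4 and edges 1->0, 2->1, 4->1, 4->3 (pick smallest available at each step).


Kahn's algorithm, process smallest node first
Order: [2, 4, 1, 0, 3]


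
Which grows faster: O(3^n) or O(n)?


linear grows slower than exponential (base 3)
O(n) is asymptotically smaller; O(3^n) grows faster


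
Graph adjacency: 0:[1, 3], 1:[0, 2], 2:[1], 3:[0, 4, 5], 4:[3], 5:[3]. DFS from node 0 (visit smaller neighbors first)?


DFS stack-based: start with [0]
Visit order: [0, 1, 2, 3, 4, 5]


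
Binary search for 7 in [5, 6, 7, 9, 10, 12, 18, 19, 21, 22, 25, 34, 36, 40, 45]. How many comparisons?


Search for 7:
[0,14] mid=7 arr[7]=19
[0,6] mid=3 arr[3]=9
[0,2] mid=1 arr[1]=6
[2,2] mid=2 arr[2]=7
Total: 4 comparisons


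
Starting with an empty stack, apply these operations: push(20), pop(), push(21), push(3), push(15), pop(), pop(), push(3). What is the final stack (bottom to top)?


push(20) -> [20]
pop() returns 20 -> []
push(21) -> [21]
push(3) -> [21, 3]
push(15) -> [21, 3, 15]
pop() returns 15 -> [21, 3]
pop() returns 3 -> [21]
push(3) -> [21, 3]
Final stack (bottom to top): [21, 3]


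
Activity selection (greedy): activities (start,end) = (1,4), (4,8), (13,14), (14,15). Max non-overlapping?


Greedy: pick earliest-ending, then skip overlaps.
Selected (4 activities): [(1, 4), (4, 8), (13, 14), (14, 15)]


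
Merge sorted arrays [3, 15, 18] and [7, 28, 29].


Compare heads, take smaller each step.
Merged: [3, 7, 15, 18, 28, 29]


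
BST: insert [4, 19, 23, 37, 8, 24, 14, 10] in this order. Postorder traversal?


Root = 4; build tree by BST insertion.
Postorder traversal: [10, 14, 8, 24, 37, 23, 19, 4]


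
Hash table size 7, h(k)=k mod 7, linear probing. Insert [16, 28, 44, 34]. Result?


Insertions: 16->slot 2; 28->slot 0; 44->slot 3; 34->slot 6
Table: [28, None, 16, 44, None, None, 34]


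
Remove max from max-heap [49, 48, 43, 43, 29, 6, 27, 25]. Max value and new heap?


Max = 49
Replace root with last, heapify down
Resulting heap: [48, 43, 43, 25, 29, 6, 27]


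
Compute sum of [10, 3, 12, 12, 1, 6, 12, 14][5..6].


Prefix sums: [0, 10, 13, 25, 37, 38, 44, 56, 70]
Sum[5..6] = prefix[7] - prefix[5] = 56 - 38 = 18


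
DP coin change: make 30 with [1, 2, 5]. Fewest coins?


dp[0]=0; dp[i]=1+min(dp[i-c] for c in coins)
...dp[25]=5, dp[26]=6, dp[27]=6, dp[28]=7, dp[29]=7, dp[30]=6
Minimum coins for 30 = 6


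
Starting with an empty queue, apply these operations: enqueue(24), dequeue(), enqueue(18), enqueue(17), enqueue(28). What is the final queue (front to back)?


enqueue(24) -> [24]
dequeue() returns 24 -> []
enqueue(18) -> [18]
enqueue(17) -> [18, 17]
enqueue(28) -> [18, 17, 28]
Final queue (front to back): [18, 17, 28]


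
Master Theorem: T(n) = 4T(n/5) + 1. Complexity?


a=4, b=5, c=0. log_5(4)=0.861 > c=0. Case 1: O(n^log_b(a)) = O(n^0.861)
Complexity: O(n^0.861)


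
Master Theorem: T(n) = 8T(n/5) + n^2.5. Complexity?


a=8, b=5, c=2.5. log_5(8)=1.292 < c=2.5. Case 3: O(n^c) = O(n^2.500)
Complexity: O(n^2.500)


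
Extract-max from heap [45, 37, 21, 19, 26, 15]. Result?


Max = 45
Replace root with last, heapify down
Resulting heap: [37, 26, 21, 19, 15]


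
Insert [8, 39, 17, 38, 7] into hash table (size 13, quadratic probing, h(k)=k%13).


Insertions: 8->slot 8; 39->slot 0; 17->slot 4; 38->slot 12; 7->slot 7
Table: [39, None, None, None, 17, None, None, 7, 8, None, None, None, 38]


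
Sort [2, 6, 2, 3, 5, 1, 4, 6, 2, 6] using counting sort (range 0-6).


Count array: [0, 1, 3, 1, 1, 1, 3]
Reconstruct: [1, 2, 2, 2, 3, 4, 5, 6, 6, 6]


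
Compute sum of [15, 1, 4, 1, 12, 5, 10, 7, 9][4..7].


Prefix sums: [0, 15, 16, 20, 21, 33, 38, 48, 55, 64]
Sum[4..7] = prefix[8] - prefix[4] = 55 - 21 = 34


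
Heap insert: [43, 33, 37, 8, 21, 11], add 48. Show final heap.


Append 48: [43, 33, 37, 8, 21, 11, 48]
Bubble up: swap idx 6(48) with idx 2(37); swap idx 2(48) with idx 0(43)
Result: [48, 33, 43, 8, 21, 11, 37]


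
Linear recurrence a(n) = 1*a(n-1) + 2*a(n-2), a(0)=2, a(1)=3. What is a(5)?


Build bottom-up:
...a(3)=13, a(4)=27, a(5)=1*27+2*13=53


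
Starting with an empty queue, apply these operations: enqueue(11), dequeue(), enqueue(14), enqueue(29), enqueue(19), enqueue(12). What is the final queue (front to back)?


enqueue(11) -> [11]
dequeue() returns 11 -> []
enqueue(14) -> [14]
enqueue(29) -> [14, 29]
enqueue(19) -> [14, 29, 19]
enqueue(12) -> [14, 29, 19, 12]
Final queue (front to back): [14, 29, 19, 12]


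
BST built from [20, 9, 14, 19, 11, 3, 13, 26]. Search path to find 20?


BST root = 20
Search for 20: compare at each node
Path: [20]


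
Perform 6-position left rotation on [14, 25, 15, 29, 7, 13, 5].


Left rotate by 6: [5, 14, 25, 15, 29, 7, 13]


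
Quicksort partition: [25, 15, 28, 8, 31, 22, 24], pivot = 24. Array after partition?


Elements <= 24 go left of pivot.
Result: [15, 8, 22, 24, 31, 28, 25], pivot at index 3


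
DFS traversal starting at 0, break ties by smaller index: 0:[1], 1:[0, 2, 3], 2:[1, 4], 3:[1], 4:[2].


DFS stack-based: start with [0]
Visit order: [0, 1, 2, 4, 3]


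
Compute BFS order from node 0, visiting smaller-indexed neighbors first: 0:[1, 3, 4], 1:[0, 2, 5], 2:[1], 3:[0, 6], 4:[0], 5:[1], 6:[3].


BFS queue: start with [0]
Visit order: [0, 1, 3, 4, 2, 5, 6]


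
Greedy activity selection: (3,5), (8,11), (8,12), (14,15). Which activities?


Greedy: pick earliest-ending, then skip overlaps.
Selected (3 activities): [(3, 5), (8, 11), (14, 15)]


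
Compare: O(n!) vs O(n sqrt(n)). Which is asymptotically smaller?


n^1.5 grows slower than factorial
O(n sqrt(n)) is asymptotically smaller; O(n!) grows faster


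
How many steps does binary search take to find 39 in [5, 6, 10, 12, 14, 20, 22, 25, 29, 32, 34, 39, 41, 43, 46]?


Search for 39:
[0,14] mid=7 arr[7]=25
[8,14] mid=11 arr[11]=39
Total: 2 comparisons


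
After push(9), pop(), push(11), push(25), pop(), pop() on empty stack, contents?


push(9) -> [9]
pop() returns 9 -> []
push(11) -> [11]
push(25) -> [11, 25]
pop() returns 25 -> [11]
pop() returns 11 -> []
Final stack (bottom to top): []


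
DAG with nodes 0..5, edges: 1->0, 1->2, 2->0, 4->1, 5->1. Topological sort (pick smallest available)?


Kahn's algorithm, process smallest node first
Order: [3, 4, 5, 1, 2, 0]


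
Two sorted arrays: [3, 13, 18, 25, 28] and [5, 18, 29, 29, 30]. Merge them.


Compare heads, take smaller each step.
Merged: [3, 5, 13, 18, 18, 25, 28, 29, 29, 30]


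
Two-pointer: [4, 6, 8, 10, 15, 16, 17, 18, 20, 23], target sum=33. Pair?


Two pointers: lo=0, hi=9
Found pair: (10, 23) summing to 33


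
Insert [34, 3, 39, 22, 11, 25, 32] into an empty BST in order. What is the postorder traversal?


Root = 34; build tree by BST insertion.
Postorder traversal: [11, 32, 25, 22, 3, 39, 34]


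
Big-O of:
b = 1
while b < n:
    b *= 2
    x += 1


Per nesting level: O(log n) = O(log n)
Complexity: O(log n)


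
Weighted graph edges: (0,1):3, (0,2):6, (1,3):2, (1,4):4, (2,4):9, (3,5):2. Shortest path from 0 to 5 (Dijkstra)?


Dijkstra from 0:
Distances: {0: 0, 1: 3, 2: 6, 3: 5, 4: 7, 5: 7}
Shortest distance to 5 = 7, path = [0, 1, 3, 5]


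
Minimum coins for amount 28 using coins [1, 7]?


dp[0]=0; dp[i]=1+min(dp[i-c] for c in coins)
...dp[23]=5, dp[24]=6, dp[25]=7, dp[26]=8, dp[27]=9, dp[28]=4
Minimum coins for 28 = 4


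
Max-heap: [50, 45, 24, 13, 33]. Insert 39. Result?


Append 39: [50, 45, 24, 13, 33, 39]
Bubble up: swap idx 5(39) with idx 2(24)
Result: [50, 45, 39, 13, 33, 24]


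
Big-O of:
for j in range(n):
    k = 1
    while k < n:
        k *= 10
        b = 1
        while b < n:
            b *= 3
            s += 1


Per nesting level: O(n) * O(log n) * O(log n) = O(n (log n)^2)
Complexity: O(n (log n)^2)


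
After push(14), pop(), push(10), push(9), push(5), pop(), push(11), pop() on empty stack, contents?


push(14) -> [14]
pop() returns 14 -> []
push(10) -> [10]
push(9) -> [10, 9]
push(5) -> [10, 9, 5]
pop() returns 5 -> [10, 9]
push(11) -> [10, 9, 11]
pop() returns 11 -> [10, 9]
Final stack (bottom to top): [10, 9]


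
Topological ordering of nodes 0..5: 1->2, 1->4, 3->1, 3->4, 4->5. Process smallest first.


Kahn's algorithm, process smallest node first
Order: [0, 3, 1, 2, 4, 5]


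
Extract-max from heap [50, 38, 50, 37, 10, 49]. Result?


Max = 50
Replace root with last, heapify down
Resulting heap: [50, 38, 49, 37, 10]


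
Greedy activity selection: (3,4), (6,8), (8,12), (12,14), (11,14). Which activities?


Greedy: pick earliest-ending, then skip overlaps.
Selected (4 activities): [(3, 4), (6, 8), (8, 12), (12, 14)]


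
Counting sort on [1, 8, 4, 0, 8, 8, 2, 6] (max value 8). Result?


Count array: [1, 1, 1, 0, 1, 0, 1, 0, 3]
Reconstruct: [0, 1, 2, 4, 6, 8, 8, 8]


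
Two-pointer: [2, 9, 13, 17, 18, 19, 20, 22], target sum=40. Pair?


Two pointers: lo=0, hi=7
Found pair: (18, 22) summing to 40


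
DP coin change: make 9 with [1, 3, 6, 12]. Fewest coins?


dp[0]=0; dp[i]=1+min(dp[i-c] for c in coins)
...dp[4]=2, dp[5]=3, dp[6]=1, dp[7]=2, dp[8]=3, dp[9]=2
Minimum coins for 9 = 2


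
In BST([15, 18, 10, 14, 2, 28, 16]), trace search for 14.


BST root = 15
Search for 14: compare at each node
Path: [15, 10, 14]


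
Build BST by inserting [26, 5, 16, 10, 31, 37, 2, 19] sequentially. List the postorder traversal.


Root = 26; build tree by BST insertion.
Postorder traversal: [2, 10, 19, 16, 5, 37, 31, 26]


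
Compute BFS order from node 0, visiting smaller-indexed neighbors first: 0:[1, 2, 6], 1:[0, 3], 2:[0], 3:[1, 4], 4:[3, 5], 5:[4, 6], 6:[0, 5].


BFS queue: start with [0]
Visit order: [0, 1, 2, 6, 3, 5, 4]


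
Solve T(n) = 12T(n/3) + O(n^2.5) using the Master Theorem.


a=12, b=3, c=2.5. log_3(12)=2.262 < c=2.5. Case 3: O(n^c) = O(n^2.500)
Complexity: O(n^2.500)


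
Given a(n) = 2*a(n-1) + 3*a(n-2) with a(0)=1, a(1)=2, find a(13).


Build bottom-up:
...a(11)=132860, a(12)=398581, a(13)=2*398581+3*132860=1195742


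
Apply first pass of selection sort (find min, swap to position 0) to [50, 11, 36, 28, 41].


After one pass: [11, 50, 36, 28, 41]


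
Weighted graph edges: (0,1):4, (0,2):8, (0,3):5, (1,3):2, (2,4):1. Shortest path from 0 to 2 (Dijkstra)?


Dijkstra from 0:
Distances: {0: 0, 1: 4, 2: 8, 3: 5, 4: 9}
Shortest distance to 2 = 8, path = [0, 2]


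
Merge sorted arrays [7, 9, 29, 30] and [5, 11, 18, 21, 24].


Compare heads, take smaller each step.
Merged: [5, 7, 9, 11, 18, 21, 24, 29, 30]


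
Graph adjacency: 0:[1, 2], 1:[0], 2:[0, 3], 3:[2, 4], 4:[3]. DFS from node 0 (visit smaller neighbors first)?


DFS stack-based: start with [0]
Visit order: [0, 1, 2, 3, 4]


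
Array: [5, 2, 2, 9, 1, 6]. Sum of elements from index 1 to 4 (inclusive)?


Prefix sums: [0, 5, 7, 9, 18, 19, 25]
Sum[1..4] = prefix[5] - prefix[1] = 19 - 5 = 14


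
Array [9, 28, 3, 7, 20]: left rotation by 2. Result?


Left rotate by 2: [3, 7, 20, 9, 28]


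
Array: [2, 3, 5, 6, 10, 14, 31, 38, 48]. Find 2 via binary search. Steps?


Search for 2:
[0,8] mid=4 arr[4]=10
[0,3] mid=1 arr[1]=3
[0,0] mid=0 arr[0]=2
Total: 3 comparisons


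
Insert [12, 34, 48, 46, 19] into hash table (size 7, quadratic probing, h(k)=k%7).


Insertions: 12->slot 5; 34->slot 6; 48->slot 0; 46->slot 4; 19->slot 2
Table: [48, None, 19, None, 46, 12, 34]


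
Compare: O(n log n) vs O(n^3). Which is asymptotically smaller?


linearithmic grows slower than cubic
O(n log n) is asymptotically smaller; O(n^3) grows faster


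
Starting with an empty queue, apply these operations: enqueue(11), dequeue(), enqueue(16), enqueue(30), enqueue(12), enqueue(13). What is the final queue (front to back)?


enqueue(11) -> [11]
dequeue() returns 11 -> []
enqueue(16) -> [16]
enqueue(30) -> [16, 30]
enqueue(12) -> [16, 30, 12]
enqueue(13) -> [16, 30, 12, 13]
Final queue (front to back): [16, 30, 12, 13]


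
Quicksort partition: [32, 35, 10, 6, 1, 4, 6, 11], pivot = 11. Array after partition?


Elements <= 11 go left of pivot.
Result: [10, 6, 1, 4, 6, 11, 32, 35], pivot at index 5


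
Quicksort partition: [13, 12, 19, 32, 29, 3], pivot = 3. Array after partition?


Elements <= 3 go left of pivot.
Result: [3, 12, 19, 32, 29, 13], pivot at index 0


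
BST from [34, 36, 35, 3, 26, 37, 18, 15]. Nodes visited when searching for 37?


BST root = 34
Search for 37: compare at each node
Path: [34, 36, 37]


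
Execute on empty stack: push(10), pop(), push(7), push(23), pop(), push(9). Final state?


push(10) -> [10]
pop() returns 10 -> []
push(7) -> [7]
push(23) -> [7, 23]
pop() returns 23 -> [7]
push(9) -> [7, 9]
Final stack (bottom to top): [7, 9]


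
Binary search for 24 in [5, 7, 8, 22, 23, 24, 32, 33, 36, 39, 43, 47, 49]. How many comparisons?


Search for 24:
[0,12] mid=6 arr[6]=32
[0,5] mid=2 arr[2]=8
[3,5] mid=4 arr[4]=23
[5,5] mid=5 arr[5]=24
Total: 4 comparisons


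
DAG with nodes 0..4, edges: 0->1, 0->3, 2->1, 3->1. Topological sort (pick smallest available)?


Kahn's algorithm, process smallest node first
Order: [0, 2, 3, 1, 4]


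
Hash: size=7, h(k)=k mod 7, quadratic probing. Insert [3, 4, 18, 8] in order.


Insertions: 3->slot 3; 4->slot 4; 18->slot 5; 8->slot 1
Table: [None, 8, None, 3, 4, 18, None]


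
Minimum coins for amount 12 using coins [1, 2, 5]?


dp[0]=0; dp[i]=1+min(dp[i-c] for c in coins)
...dp[7]=2, dp[8]=3, dp[9]=3, dp[10]=2, dp[11]=3, dp[12]=3
Minimum coins for 12 = 3


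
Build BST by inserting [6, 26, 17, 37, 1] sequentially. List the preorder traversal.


Root = 6; build tree by BST insertion.
Preorder traversal: [6, 1, 26, 17, 37]


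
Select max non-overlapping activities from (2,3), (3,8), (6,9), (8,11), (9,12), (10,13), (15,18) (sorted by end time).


Greedy: pick earliest-ending, then skip overlaps.
Selected (4 activities): [(2, 3), (3, 8), (8, 11), (15, 18)]


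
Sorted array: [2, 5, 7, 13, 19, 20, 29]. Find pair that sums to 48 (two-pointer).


Two pointers: lo=0, hi=6
Found pair: (19, 29) summing to 48


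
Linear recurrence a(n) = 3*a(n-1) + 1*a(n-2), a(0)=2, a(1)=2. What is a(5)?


Build bottom-up:
...a(3)=26, a(4)=86, a(5)=3*86+1*26=284


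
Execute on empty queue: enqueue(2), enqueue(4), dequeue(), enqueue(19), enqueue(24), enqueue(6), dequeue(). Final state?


enqueue(2) -> [2]
enqueue(4) -> [2, 4]
dequeue() returns 2 -> [4]
enqueue(19) -> [4, 19]
enqueue(24) -> [4, 19, 24]
enqueue(6) -> [4, 19, 24, 6]
dequeue() returns 4 -> [19, 24, 6]
Final queue (front to back): [19, 24, 6]


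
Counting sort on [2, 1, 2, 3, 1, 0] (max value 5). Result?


Count array: [1, 2, 2, 1, 0, 0]
Reconstruct: [0, 1, 1, 2, 2, 3]


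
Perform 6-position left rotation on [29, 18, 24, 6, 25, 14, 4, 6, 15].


Left rotate by 6: [4, 6, 15, 29, 18, 24, 6, 25, 14]


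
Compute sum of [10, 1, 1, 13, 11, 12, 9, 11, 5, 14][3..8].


Prefix sums: [0, 10, 11, 12, 25, 36, 48, 57, 68, 73, 87]
Sum[3..8] = prefix[9] - prefix[3] = 73 - 12 = 61


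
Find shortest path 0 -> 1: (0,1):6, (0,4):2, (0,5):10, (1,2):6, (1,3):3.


Dijkstra from 0:
Distances: {0: 0, 1: 6, 2: 12, 3: 9, 4: 2, 5: 10}
Shortest distance to 1 = 6, path = [0, 1]


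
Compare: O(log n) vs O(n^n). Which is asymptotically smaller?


logarithmic grows slower than n^n
O(log n) is asymptotically smaller; O(n^n) grows faster


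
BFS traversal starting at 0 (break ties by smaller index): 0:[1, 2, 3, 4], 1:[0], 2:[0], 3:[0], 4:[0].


BFS queue: start with [0]
Visit order: [0, 1, 2, 3, 4]


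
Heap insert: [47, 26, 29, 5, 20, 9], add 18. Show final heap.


Append 18: [47, 26, 29, 5, 20, 9, 18]
Bubble up: no swaps needed
Result: [47, 26, 29, 5, 20, 9, 18]


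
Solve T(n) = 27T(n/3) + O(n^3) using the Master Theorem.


a=27, b=3, c=3. log_3(27)=3 = c=3. Case 2: O(n^c log n) = O(n^3 log n)
Complexity: O(n^3 log n)


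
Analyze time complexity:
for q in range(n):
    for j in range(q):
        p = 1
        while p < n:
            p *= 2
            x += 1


Per nesting level: O(n) * O(n) [triangular over q] * O(log n) = O(n^2 log n)
Complexity: O(n^2 log n)


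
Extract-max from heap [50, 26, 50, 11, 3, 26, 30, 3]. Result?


Max = 50
Replace root with last, heapify down
Resulting heap: [50, 26, 30, 11, 3, 26, 3]


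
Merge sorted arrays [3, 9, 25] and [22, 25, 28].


Compare heads, take smaller each step.
Merged: [3, 9, 22, 25, 25, 28]


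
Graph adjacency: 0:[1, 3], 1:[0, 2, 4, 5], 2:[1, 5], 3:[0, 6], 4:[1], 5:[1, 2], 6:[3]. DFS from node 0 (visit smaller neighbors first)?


DFS stack-based: start with [0]
Visit order: [0, 1, 2, 5, 4, 3, 6]


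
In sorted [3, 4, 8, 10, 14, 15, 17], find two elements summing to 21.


Two pointers: lo=0, hi=6
Found pair: (4, 17) summing to 21


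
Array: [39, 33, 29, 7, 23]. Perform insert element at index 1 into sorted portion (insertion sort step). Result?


After one pass: [33, 39, 29, 7, 23]


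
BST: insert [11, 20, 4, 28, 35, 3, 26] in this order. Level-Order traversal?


Root = 11; build tree by BST insertion.
Level-Order traversal: [11, 4, 20, 3, 28, 26, 35]


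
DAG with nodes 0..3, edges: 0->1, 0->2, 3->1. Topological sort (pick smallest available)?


Kahn's algorithm, process smallest node first
Order: [0, 2, 3, 1]


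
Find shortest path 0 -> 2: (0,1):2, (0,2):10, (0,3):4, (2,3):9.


Dijkstra from 0:
Distances: {0: 0, 1: 2, 2: 10, 3: 4}
Shortest distance to 2 = 10, path = [0, 2]


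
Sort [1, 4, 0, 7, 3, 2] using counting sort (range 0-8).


Count array: [1, 1, 1, 1, 1, 0, 0, 1, 0]
Reconstruct: [0, 1, 2, 3, 4, 7]


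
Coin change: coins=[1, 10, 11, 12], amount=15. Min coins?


dp[0]=0; dp[i]=1+min(dp[i-c] for c in coins)
...dp[10]=1, dp[11]=1, dp[12]=1, dp[13]=2, dp[14]=3, dp[15]=4
Minimum coins for 15 = 4


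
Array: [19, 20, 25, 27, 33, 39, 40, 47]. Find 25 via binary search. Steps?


Search for 25:
[0,7] mid=3 arr[3]=27
[0,2] mid=1 arr[1]=20
[2,2] mid=2 arr[2]=25
Total: 3 comparisons


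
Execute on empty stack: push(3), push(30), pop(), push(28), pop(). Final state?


push(3) -> [3]
push(30) -> [3, 30]
pop() returns 30 -> [3]
push(28) -> [3, 28]
pop() returns 28 -> [3]
Final stack (bottom to top): [3]


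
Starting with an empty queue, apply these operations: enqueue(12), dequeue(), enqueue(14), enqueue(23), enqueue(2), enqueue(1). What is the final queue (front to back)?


enqueue(12) -> [12]
dequeue() returns 12 -> []
enqueue(14) -> [14]
enqueue(23) -> [14, 23]
enqueue(2) -> [14, 23, 2]
enqueue(1) -> [14, 23, 2, 1]
Final queue (front to back): [14, 23, 2, 1]


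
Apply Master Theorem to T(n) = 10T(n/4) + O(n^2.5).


a=10, b=4, c=2.5. log_4(10)=1.661 < c=2.5. Case 3: O(n^c) = O(n^2.500)
Complexity: O(n^2.500)


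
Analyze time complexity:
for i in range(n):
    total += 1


Per nesting level: O(n) = O(n)
Complexity: O(n)


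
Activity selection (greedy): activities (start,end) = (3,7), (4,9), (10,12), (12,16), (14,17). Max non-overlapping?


Greedy: pick earliest-ending, then skip overlaps.
Selected (3 activities): [(3, 7), (10, 12), (12, 16)]


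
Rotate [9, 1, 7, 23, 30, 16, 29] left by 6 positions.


Left rotate by 6: [29, 9, 1, 7, 23, 30, 16]


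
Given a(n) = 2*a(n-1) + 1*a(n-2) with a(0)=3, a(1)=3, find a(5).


Build bottom-up:
...a(3)=21, a(4)=51, a(5)=2*51+1*21=123


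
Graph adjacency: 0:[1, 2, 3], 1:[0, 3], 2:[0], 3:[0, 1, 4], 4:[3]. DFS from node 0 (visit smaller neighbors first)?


DFS stack-based: start with [0]
Visit order: [0, 1, 3, 4, 2]


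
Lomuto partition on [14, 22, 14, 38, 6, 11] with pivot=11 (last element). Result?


Elements <= 11 go left of pivot.
Result: [6, 11, 14, 38, 14, 22], pivot at index 1


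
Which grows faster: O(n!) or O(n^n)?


factorial grows slower than n^n
O(n!) is asymptotically smaller; O(n^n) grows faster


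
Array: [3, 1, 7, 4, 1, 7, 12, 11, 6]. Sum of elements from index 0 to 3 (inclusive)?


Prefix sums: [0, 3, 4, 11, 15, 16, 23, 35, 46, 52]
Sum[0..3] = prefix[4] - prefix[0] = 15 - 0 = 15


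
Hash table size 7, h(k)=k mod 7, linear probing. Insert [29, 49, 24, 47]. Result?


Insertions: 29->slot 1; 49->slot 0; 24->slot 3; 47->slot 5
Table: [49, 29, None, 24, None, 47, None]


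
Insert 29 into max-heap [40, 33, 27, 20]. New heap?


Append 29: [40, 33, 27, 20, 29]
Bubble up: no swaps needed
Result: [40, 33, 27, 20, 29]


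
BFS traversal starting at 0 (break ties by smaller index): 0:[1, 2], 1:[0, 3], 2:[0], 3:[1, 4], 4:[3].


BFS queue: start with [0]
Visit order: [0, 1, 2, 3, 4]


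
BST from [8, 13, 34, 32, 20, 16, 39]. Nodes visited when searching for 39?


BST root = 8
Search for 39: compare at each node
Path: [8, 13, 34, 39]


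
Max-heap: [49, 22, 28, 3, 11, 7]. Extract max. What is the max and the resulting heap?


Max = 49
Replace root with last, heapify down
Resulting heap: [28, 22, 7, 3, 11]


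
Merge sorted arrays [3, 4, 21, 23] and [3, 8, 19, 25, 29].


Compare heads, take smaller each step.
Merged: [3, 3, 4, 8, 19, 21, 23, 25, 29]


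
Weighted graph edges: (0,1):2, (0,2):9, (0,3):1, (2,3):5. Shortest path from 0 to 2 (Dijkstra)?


Dijkstra from 0:
Distances: {0: 0, 1: 2, 2: 6, 3: 1}
Shortest distance to 2 = 6, path = [0, 3, 2]


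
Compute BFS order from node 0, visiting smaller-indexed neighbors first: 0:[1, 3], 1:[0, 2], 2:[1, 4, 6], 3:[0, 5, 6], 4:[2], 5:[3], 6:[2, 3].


BFS queue: start with [0]
Visit order: [0, 1, 3, 2, 5, 6, 4]


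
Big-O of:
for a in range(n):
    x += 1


Per nesting level: O(n) = O(n)
Complexity: O(n)


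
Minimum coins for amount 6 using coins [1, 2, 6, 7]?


dp[0]=0; dp[i]=1+min(dp[i-c] for c in coins)
...dp[1]=1, dp[2]=1, dp[3]=2, dp[4]=2, dp[5]=3, dp[6]=1
Minimum coins for 6 = 1


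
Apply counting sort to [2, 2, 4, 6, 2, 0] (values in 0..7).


Count array: [1, 0, 3, 0, 1, 0, 1, 0]
Reconstruct: [0, 2, 2, 2, 4, 6]


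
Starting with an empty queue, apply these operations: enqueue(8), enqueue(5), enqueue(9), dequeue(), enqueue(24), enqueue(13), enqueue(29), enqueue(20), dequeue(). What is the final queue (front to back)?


enqueue(8) -> [8]
enqueue(5) -> [8, 5]
enqueue(9) -> [8, 5, 9]
dequeue() returns 8 -> [5, 9]
enqueue(24) -> [5, 9, 24]
enqueue(13) -> [5, 9, 24, 13]
enqueue(29) -> [5, 9, 24, 13, 29]
enqueue(20) -> [5, 9, 24, 13, 29, 20]
dequeue() returns 5 -> [9, 24, 13, 29, 20]
Final queue (front to back): [9, 24, 13, 29, 20]


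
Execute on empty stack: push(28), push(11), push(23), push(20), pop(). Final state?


push(28) -> [28]
push(11) -> [28, 11]
push(23) -> [28, 11, 23]
push(20) -> [28, 11, 23, 20]
pop() returns 20 -> [28, 11, 23]
Final stack (bottom to top): [28, 11, 23]


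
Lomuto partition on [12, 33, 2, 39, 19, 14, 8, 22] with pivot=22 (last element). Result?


Elements <= 22 go left of pivot.
Result: [12, 2, 19, 14, 8, 22, 33, 39], pivot at index 5


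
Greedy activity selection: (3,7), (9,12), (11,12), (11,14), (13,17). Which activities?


Greedy: pick earliest-ending, then skip overlaps.
Selected (3 activities): [(3, 7), (9, 12), (13, 17)]


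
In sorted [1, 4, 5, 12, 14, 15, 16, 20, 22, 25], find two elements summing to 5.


Two pointers: lo=0, hi=9
Found pair: (1, 4) summing to 5


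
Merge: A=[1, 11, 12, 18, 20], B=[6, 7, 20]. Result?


Compare heads, take smaller each step.
Merged: [1, 6, 7, 11, 12, 18, 20, 20]


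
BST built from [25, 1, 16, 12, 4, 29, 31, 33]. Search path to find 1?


BST root = 25
Search for 1: compare at each node
Path: [25, 1]


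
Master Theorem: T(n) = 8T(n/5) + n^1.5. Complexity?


a=8, b=5, c=1.5. log_5(8)=1.292 < c=1.5. Case 3: O(n^c) = O(n^1.500)
Complexity: O(n^1.500)


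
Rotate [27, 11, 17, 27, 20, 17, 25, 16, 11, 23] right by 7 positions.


Right rotate by 7: [27, 20, 17, 25, 16, 11, 23, 27, 11, 17]


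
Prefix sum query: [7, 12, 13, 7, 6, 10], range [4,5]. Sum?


Prefix sums: [0, 7, 19, 32, 39, 45, 55]
Sum[4..5] = prefix[6] - prefix[4] = 55 - 39 = 16


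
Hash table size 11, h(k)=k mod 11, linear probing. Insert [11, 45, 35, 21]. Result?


Insertions: 11->slot 0; 45->slot 1; 35->slot 2; 21->slot 10
Table: [11, 45, 35, None, None, None, None, None, None, None, 21]


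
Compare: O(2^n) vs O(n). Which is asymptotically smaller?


linear grows slower than exponential
O(n) is asymptotically smaller; O(2^n) grows faster


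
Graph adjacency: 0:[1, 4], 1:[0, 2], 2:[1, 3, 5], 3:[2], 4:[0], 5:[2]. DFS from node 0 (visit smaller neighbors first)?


DFS stack-based: start with [0]
Visit order: [0, 1, 2, 3, 5, 4]


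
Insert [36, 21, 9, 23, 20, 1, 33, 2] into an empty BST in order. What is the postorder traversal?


Root = 36; build tree by BST insertion.
Postorder traversal: [2, 1, 20, 9, 33, 23, 21, 36]


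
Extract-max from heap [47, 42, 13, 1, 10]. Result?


Max = 47
Replace root with last, heapify down
Resulting heap: [42, 10, 13, 1]


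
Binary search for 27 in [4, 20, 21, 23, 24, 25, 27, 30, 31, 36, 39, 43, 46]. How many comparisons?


Search for 27:
[0,12] mid=6 arr[6]=27
Total: 1 comparisons


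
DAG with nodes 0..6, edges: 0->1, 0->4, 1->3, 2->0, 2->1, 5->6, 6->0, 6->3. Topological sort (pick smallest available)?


Kahn's algorithm, process smallest node first
Order: [2, 5, 6, 0, 1, 3, 4]


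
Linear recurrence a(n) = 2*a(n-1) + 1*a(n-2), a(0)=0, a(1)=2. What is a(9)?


Build bottom-up:
...a(7)=338, a(8)=816, a(9)=2*816+1*338=1970


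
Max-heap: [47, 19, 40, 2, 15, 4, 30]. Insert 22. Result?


Append 22: [47, 19, 40, 2, 15, 4, 30, 22]
Bubble up: swap idx 7(22) with idx 3(2); swap idx 3(22) with idx 1(19)
Result: [47, 22, 40, 19, 15, 4, 30, 2]


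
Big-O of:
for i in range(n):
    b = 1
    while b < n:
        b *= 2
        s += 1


Per nesting level: O(n) * O(log n) = O(n log n)
Complexity: O(n log n)


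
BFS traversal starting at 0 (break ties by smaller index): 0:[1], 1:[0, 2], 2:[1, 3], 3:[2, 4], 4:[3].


BFS queue: start with [0]
Visit order: [0, 1, 2, 3, 4]


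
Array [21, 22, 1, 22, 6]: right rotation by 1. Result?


Right rotate by 1: [6, 21, 22, 1, 22]


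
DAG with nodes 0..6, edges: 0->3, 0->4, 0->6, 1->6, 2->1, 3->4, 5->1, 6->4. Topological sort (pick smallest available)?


Kahn's algorithm, process smallest node first
Order: [0, 2, 3, 5, 1, 6, 4]


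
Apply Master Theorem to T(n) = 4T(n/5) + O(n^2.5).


a=4, b=5, c=2.5. log_5(4)=0.861 < c=2.5. Case 3: O(n^c) = O(n^2.500)
Complexity: O(n^2.500)


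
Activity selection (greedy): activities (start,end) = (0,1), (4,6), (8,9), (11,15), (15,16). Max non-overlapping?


Greedy: pick earliest-ending, then skip overlaps.
Selected (5 activities): [(0, 1), (4, 6), (8, 9), (11, 15), (15, 16)]


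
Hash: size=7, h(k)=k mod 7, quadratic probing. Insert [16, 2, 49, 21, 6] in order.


Insertions: 16->slot 2; 2->slot 3; 49->slot 0; 21->slot 1; 6->slot 6
Table: [49, 21, 16, 2, None, None, 6]


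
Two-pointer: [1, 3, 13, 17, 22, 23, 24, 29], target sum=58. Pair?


Two pointers: lo=0, hi=7
No pair sums to 58


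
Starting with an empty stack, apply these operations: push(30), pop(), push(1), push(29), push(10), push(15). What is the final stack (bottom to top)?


push(30) -> [30]
pop() returns 30 -> []
push(1) -> [1]
push(29) -> [1, 29]
push(10) -> [1, 29, 10]
push(15) -> [1, 29, 10, 15]
Final stack (bottom to top): [1, 29, 10, 15]


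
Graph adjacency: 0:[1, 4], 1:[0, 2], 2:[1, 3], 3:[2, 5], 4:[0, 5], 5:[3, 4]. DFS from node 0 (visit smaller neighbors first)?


DFS stack-based: start with [0]
Visit order: [0, 1, 2, 3, 5, 4]


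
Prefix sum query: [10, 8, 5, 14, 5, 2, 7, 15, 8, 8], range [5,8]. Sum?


Prefix sums: [0, 10, 18, 23, 37, 42, 44, 51, 66, 74, 82]
Sum[5..8] = prefix[9] - prefix[5] = 74 - 42 = 32


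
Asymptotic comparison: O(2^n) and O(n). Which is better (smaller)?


linear grows slower than exponential
O(n) is asymptotically smaller; O(2^n) grows faster


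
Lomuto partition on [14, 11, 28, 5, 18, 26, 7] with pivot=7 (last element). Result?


Elements <= 7 go left of pivot.
Result: [5, 7, 28, 14, 18, 26, 11], pivot at index 1


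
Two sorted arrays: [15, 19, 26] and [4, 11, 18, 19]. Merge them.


Compare heads, take smaller each step.
Merged: [4, 11, 15, 18, 19, 19, 26]


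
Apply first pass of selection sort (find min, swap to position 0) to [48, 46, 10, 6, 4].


After one pass: [4, 46, 10, 6, 48]


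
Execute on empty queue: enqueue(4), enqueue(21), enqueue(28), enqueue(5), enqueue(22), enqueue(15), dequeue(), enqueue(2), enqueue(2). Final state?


enqueue(4) -> [4]
enqueue(21) -> [4, 21]
enqueue(28) -> [4, 21, 28]
enqueue(5) -> [4, 21, 28, 5]
enqueue(22) -> [4, 21, 28, 5, 22]
enqueue(15) -> [4, 21, 28, 5, 22, 15]
dequeue() returns 4 -> [21, 28, 5, 22, 15]
enqueue(2) -> [21, 28, 5, 22, 15, 2]
enqueue(2) -> [21, 28, 5, 22, 15, 2, 2]
Final queue (front to back): [21, 28, 5, 22, 15, 2, 2]


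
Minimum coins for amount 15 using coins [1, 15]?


dp[0]=0; dp[i]=1+min(dp[i-c] for c in coins)
...dp[10]=10, dp[11]=11, dp[12]=12, dp[13]=13, dp[14]=14, dp[15]=1
Minimum coins for 15 = 1


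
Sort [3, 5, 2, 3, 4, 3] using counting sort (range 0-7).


Count array: [0, 0, 1, 3, 1, 1, 0, 0]
Reconstruct: [2, 3, 3, 3, 4, 5]


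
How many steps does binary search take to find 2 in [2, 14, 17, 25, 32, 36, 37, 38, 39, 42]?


Search for 2:
[0,9] mid=4 arr[4]=32
[0,3] mid=1 arr[1]=14
[0,0] mid=0 arr[0]=2
Total: 3 comparisons


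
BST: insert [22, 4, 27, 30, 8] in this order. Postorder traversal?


Root = 22; build tree by BST insertion.
Postorder traversal: [8, 4, 30, 27, 22]


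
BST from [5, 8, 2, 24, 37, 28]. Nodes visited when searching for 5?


BST root = 5
Search for 5: compare at each node
Path: [5]


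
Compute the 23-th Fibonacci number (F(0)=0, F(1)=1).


F(n)=F(n-1)+F(n-2)
...F(21)=10946, F(22)=17711, F(23)=28657


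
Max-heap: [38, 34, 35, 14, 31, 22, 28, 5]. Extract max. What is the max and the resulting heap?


Max = 38
Replace root with last, heapify down
Resulting heap: [35, 34, 28, 14, 31, 22, 5]


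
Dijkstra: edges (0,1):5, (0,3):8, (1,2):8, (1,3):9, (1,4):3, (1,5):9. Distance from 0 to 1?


Dijkstra from 0:
Distances: {0: 0, 1: 5, 2: 13, 3: 8, 4: 8, 5: 14}
Shortest distance to 1 = 5, path = [0, 1]


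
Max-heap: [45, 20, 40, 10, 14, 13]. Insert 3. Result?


Append 3: [45, 20, 40, 10, 14, 13, 3]
Bubble up: no swaps needed
Result: [45, 20, 40, 10, 14, 13, 3]


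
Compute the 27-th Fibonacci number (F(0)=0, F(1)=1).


F(n)=F(n-1)+F(n-2)
...F(25)=75025, F(26)=121393, F(27)=196418


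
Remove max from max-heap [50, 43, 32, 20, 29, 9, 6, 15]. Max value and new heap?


Max = 50
Replace root with last, heapify down
Resulting heap: [43, 29, 32, 20, 15, 9, 6]


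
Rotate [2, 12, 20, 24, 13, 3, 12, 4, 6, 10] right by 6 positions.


Right rotate by 6: [13, 3, 12, 4, 6, 10, 2, 12, 20, 24]


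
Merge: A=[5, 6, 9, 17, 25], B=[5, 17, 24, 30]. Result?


Compare heads, take smaller each step.
Merged: [5, 5, 6, 9, 17, 17, 24, 25, 30]


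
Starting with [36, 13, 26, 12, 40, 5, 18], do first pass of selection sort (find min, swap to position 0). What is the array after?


After one pass: [5, 13, 26, 12, 40, 36, 18]


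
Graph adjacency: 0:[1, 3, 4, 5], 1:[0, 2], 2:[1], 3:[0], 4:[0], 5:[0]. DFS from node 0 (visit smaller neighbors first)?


DFS stack-based: start with [0]
Visit order: [0, 1, 2, 3, 4, 5]


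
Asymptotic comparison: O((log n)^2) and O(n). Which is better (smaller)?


polylogarithmic grows slower than linear
O((log n)^2) is asymptotically smaller; O(n) grows faster


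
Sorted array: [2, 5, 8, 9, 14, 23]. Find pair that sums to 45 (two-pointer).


Two pointers: lo=0, hi=5
No pair sums to 45


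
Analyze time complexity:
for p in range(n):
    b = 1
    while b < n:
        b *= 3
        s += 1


Per nesting level: O(n) * O(log n) = O(n log n)
Complexity: O(n log n)


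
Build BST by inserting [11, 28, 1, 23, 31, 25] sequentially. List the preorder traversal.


Root = 11; build tree by BST insertion.
Preorder traversal: [11, 1, 28, 23, 25, 31]


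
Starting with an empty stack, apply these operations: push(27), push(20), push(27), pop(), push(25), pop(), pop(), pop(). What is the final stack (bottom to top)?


push(27) -> [27]
push(20) -> [27, 20]
push(27) -> [27, 20, 27]
pop() returns 27 -> [27, 20]
push(25) -> [27, 20, 25]
pop() returns 25 -> [27, 20]
pop() returns 20 -> [27]
pop() returns 27 -> []
Final stack (bottom to top): []


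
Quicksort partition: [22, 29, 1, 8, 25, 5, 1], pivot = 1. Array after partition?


Elements <= 1 go left of pivot.
Result: [1, 1, 22, 8, 25, 5, 29], pivot at index 1


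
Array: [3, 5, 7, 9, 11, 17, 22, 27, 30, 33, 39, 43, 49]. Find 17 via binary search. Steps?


Search for 17:
[0,12] mid=6 arr[6]=22
[0,5] mid=2 arr[2]=7
[3,5] mid=4 arr[4]=11
[5,5] mid=5 arr[5]=17
Total: 4 comparisons


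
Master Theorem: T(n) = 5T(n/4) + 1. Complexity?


a=5, b=4, c=0. log_4(5)=1.161 > c=0. Case 1: O(n^log_b(a)) = O(n^1.161)
Complexity: O(n^1.161)


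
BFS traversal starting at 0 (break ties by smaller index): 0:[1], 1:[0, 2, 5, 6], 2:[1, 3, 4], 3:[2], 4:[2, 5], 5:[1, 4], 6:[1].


BFS queue: start with [0]
Visit order: [0, 1, 2, 5, 6, 3, 4]


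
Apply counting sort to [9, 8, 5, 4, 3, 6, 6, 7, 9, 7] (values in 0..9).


Count array: [0, 0, 0, 1, 1, 1, 2, 2, 1, 2]
Reconstruct: [3, 4, 5, 6, 6, 7, 7, 8, 9, 9]


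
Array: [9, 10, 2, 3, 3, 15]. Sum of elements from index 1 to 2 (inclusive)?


Prefix sums: [0, 9, 19, 21, 24, 27, 42]
Sum[1..2] = prefix[3] - prefix[1] = 21 - 9 = 12


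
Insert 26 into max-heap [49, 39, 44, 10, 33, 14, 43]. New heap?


Append 26: [49, 39, 44, 10, 33, 14, 43, 26]
Bubble up: swap idx 7(26) with idx 3(10)
Result: [49, 39, 44, 26, 33, 14, 43, 10]


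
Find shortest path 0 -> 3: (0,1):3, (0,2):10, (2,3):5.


Dijkstra from 0:
Distances: {0: 0, 1: 3, 2: 10, 3: 15}
Shortest distance to 3 = 15, path = [0, 2, 3]


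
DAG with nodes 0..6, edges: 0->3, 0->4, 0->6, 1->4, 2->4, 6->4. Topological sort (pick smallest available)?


Kahn's algorithm, process smallest node first
Order: [0, 1, 2, 3, 5, 6, 4]


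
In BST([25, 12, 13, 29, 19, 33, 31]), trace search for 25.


BST root = 25
Search for 25: compare at each node
Path: [25]


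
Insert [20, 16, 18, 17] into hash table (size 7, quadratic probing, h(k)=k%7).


Insertions: 20->slot 6; 16->slot 2; 18->slot 4; 17->slot 3
Table: [None, None, 16, 17, 18, None, 20]


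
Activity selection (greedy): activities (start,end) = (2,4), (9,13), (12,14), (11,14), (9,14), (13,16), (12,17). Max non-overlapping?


Greedy: pick earliest-ending, then skip overlaps.
Selected (3 activities): [(2, 4), (9, 13), (13, 16)]


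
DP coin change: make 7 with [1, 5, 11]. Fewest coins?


dp[0]=0; dp[i]=1+min(dp[i-c] for c in coins)
...dp[2]=2, dp[3]=3, dp[4]=4, dp[5]=1, dp[6]=2, dp[7]=3
Minimum coins for 7 = 3


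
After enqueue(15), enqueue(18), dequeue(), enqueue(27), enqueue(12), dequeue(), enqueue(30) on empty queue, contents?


enqueue(15) -> [15]
enqueue(18) -> [15, 18]
dequeue() returns 15 -> [18]
enqueue(27) -> [18, 27]
enqueue(12) -> [18, 27, 12]
dequeue() returns 18 -> [27, 12]
enqueue(30) -> [27, 12, 30]
Final queue (front to back): [27, 12, 30]
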